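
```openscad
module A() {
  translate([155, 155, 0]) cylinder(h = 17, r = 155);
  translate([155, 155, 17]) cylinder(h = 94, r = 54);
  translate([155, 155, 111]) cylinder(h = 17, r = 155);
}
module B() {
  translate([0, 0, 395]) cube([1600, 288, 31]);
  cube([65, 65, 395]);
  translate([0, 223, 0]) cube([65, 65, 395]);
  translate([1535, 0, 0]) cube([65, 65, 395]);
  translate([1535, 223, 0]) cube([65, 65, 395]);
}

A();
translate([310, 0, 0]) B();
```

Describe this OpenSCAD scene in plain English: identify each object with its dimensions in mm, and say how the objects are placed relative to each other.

A is a spool: two coaxial disc flanges of radius 155 mm and thickness 17 mm, joined by a core cylinder of radius 54 mm and height 94 mm. The lower flange rests on z = 0 and the three cylinders share a vertical axis.

B is a long wooden bench with a 1600 mm (x) × 288 mm (y) seat, 31 mm thick, its top surface 426 mm above the floor. Four 65 mm square legs at the seat corners, flush with the edges, run from z = 0 to the seat underside.

The bench is against the spool's +x side, with their −y faces flush.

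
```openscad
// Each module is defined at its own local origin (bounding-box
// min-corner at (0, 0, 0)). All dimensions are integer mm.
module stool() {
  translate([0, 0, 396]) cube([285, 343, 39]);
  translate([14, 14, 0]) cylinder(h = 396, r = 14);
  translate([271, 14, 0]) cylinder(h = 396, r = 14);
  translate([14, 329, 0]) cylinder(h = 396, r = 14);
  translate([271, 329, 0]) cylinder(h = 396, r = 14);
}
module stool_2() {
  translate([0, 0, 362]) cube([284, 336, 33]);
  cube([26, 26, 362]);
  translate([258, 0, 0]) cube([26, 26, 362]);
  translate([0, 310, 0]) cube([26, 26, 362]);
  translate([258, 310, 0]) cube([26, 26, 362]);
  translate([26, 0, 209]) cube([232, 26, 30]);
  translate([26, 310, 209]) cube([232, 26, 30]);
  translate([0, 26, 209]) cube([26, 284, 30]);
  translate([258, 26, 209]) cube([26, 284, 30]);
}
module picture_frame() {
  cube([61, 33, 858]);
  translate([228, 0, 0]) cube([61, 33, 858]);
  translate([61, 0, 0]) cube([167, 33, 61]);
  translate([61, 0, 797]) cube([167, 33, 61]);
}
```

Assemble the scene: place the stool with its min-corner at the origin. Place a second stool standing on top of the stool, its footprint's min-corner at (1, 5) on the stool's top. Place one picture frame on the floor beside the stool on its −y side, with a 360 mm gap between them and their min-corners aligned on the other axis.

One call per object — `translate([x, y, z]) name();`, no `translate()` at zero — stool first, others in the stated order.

stool();
translate([1, 5, 435]) stool_2();
translate([0, -393, 0]) picture_frame();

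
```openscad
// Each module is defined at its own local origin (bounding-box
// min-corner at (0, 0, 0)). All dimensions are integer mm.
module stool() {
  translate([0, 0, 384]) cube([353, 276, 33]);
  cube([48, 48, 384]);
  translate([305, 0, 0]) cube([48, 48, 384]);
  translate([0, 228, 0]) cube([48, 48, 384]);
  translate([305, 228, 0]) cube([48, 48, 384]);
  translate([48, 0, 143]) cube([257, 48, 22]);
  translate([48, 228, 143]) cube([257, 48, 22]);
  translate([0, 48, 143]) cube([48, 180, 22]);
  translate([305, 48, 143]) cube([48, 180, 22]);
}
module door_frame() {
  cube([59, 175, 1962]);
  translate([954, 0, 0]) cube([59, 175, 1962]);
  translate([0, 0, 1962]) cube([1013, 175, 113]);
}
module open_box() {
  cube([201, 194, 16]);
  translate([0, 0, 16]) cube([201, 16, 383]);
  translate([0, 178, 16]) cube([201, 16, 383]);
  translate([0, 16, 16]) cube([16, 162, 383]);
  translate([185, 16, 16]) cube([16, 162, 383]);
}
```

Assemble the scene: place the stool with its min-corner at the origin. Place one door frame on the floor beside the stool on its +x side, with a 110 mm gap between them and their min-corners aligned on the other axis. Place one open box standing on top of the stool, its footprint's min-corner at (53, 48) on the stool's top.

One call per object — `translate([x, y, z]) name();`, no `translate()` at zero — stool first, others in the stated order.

stool();
translate([463, 0, 0]) door_frame();
translate([53, 48, 417]) open_box();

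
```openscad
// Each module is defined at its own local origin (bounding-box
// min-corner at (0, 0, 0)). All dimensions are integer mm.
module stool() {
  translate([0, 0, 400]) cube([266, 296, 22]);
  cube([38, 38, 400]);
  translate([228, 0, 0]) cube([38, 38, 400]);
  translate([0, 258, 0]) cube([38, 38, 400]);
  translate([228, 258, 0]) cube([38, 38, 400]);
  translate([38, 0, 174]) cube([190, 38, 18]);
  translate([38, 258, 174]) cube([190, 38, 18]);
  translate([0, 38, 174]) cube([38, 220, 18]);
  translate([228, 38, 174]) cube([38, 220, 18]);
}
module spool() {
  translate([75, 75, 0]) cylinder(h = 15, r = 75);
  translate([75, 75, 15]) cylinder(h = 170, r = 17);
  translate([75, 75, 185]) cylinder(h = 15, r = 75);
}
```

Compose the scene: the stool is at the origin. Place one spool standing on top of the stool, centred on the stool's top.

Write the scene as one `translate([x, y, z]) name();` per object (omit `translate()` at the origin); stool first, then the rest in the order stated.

stool();
translate([58, 73, 422]) spool();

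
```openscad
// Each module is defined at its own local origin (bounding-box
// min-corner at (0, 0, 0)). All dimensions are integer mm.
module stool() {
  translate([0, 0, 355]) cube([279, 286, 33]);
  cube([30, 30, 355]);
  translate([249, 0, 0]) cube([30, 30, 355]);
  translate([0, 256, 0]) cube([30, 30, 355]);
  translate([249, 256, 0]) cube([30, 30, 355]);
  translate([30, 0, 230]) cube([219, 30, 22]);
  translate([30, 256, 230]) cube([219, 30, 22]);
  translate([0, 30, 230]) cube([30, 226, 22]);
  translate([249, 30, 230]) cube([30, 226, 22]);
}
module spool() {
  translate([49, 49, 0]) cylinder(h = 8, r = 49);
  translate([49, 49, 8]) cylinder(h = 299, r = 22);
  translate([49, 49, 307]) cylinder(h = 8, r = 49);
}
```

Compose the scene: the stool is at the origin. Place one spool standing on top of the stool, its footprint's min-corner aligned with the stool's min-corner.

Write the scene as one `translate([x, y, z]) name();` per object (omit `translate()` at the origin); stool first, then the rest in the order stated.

stool();
translate([0, 0, 388]) spool();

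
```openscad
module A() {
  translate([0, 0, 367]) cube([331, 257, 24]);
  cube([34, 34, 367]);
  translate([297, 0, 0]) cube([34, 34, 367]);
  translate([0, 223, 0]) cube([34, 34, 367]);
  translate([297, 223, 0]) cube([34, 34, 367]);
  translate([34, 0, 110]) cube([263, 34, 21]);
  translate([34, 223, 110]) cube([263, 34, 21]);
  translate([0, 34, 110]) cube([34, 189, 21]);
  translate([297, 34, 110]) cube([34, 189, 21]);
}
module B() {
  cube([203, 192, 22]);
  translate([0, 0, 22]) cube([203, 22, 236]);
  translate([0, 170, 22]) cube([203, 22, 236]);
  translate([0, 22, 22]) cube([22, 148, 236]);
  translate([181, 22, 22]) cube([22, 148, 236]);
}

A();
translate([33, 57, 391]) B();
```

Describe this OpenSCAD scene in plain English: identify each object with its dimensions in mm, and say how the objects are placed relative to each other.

A is a four-legged stool. The seat is 331×257 mm, 24 mm thick, top at z = 391 mm. It stands on four square legs, each 34×34 mm in cross-section, from z = 0 to the seat underside, each flush with a corner of the seat. Four stretchers, 34 mm wide and 21 mm tall, connect adjacent legs with their undersides at z = 110 mm, each running between the inner faces of the legs it joins and aligned with the legs' outer faces on the other axis.

B is an open-topped rectangular box: outside dimensions 203×192×258 mm, with a uniform wall and base thickness of 22 mm. The base is a full 203×192 slab on the floor; four walls sit on top of the base. The front and back walls (the −y and +y sides) span the full width; the two side walls fit between them.

The open box is on top of the stool.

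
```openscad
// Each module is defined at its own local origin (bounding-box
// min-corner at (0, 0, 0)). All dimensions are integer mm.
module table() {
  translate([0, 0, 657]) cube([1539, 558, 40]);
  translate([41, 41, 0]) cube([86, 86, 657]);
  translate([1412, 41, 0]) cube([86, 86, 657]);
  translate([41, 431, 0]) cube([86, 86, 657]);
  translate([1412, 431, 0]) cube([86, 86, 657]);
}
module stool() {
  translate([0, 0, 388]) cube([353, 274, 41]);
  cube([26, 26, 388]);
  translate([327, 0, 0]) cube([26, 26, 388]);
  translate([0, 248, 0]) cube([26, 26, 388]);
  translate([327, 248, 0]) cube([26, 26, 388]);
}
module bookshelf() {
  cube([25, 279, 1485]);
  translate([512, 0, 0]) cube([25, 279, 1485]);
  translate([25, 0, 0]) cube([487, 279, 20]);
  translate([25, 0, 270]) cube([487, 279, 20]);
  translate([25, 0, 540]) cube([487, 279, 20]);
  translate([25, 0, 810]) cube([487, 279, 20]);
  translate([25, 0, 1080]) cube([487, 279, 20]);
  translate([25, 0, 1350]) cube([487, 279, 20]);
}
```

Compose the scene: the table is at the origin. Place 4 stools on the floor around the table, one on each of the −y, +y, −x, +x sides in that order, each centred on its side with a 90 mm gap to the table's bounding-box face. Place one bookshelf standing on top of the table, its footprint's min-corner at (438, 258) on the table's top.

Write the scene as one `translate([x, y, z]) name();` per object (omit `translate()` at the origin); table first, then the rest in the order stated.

table();
translate([593, -364, 0]) stool();
translate([593, 648, 0]) stool();
translate([-443, 142, 0]) stool();
translate([1629, 142, 0]) stool();
translate([438, 258, 697]) bookshelf();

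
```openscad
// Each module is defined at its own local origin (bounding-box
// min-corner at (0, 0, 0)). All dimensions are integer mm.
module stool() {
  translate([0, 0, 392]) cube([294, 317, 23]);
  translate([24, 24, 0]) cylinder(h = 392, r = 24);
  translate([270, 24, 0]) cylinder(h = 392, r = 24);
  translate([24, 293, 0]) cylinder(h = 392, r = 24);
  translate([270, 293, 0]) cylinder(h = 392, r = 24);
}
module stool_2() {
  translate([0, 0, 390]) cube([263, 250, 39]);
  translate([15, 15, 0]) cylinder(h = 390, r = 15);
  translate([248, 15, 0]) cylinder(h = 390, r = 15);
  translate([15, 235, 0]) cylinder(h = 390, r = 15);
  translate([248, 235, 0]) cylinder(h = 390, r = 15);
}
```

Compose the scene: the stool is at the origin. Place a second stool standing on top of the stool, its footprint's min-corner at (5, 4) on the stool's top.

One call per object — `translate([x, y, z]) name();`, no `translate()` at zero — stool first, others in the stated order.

stool();
translate([5, 4, 415]) stool_2();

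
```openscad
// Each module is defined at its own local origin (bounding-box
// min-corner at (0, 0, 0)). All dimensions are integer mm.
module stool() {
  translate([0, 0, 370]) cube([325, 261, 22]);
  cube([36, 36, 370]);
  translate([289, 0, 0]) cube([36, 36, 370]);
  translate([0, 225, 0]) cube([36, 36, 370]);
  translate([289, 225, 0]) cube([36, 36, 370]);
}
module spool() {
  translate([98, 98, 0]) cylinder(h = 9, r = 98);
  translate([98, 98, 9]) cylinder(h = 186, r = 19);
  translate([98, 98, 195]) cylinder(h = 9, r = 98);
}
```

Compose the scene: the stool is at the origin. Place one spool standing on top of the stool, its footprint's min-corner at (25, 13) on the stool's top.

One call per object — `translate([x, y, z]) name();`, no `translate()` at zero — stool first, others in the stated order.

stool();
translate([25, 13, 392]) spool();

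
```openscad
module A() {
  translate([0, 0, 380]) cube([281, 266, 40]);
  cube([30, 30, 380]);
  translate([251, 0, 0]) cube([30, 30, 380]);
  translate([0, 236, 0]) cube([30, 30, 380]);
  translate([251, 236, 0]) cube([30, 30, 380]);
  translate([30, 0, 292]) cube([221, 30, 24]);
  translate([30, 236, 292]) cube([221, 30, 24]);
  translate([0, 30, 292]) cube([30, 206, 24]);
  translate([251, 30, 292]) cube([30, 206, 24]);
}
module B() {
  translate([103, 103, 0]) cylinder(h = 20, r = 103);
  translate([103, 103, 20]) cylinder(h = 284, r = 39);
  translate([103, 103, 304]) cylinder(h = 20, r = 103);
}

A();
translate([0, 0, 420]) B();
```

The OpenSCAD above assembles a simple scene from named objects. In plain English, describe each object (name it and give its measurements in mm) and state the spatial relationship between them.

A is a four-legged stool. The seat is 281×266 mm, 40 mm thick, top at z = 420 mm. It stands on four square legs, each 30×30 mm in cross-section, from z = 0 to the seat underside, each flush with a corner of the seat. Four stretchers, 30 mm wide and 24 mm tall, connect adjacent legs with their undersides at z = 292 mm, each running between the inner faces of the legs it joins and aligned with the legs' outer faces on the other axis.

B is a spool: two coaxial disc flanges of radius 103 mm and thickness 20 mm, joined by a core cylinder of radius 39 mm and height 284 mm. The lower flange rests on z = 0 and the three cylinders share a vertical axis.

The spool is on top of the stool.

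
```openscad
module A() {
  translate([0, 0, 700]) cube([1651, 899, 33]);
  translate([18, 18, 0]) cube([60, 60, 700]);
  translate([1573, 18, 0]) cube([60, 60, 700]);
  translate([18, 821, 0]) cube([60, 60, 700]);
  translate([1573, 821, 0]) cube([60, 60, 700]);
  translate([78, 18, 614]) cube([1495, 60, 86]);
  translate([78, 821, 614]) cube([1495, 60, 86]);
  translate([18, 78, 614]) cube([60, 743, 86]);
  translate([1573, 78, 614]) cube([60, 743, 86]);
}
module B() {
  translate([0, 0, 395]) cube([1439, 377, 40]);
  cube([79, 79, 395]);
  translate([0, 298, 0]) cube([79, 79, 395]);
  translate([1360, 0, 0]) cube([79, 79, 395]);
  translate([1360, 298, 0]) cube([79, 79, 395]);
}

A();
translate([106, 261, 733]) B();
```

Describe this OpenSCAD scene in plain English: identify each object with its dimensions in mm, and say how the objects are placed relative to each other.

A is a table with a 1651×899 mm rectangular top, 33 mm thick, top surface at z = 733 mm, supported by four 60×60 mm square legs, each inset 18 mm from the nearest pair of top edges, running from the floor. Four apron rails, 60 mm thick and 86 mm tall, run between adjacent legs with their top edges flush with the underside of the top and their outer faces flush with the legs' outer faces.

B is a bench: a 1439×377 mm seat slab, 40 mm thick, top at z = 435 mm, on four 79×79 mm square legs flush with the seat corners and standing on z = 0.

The bench is on top of the table, centred.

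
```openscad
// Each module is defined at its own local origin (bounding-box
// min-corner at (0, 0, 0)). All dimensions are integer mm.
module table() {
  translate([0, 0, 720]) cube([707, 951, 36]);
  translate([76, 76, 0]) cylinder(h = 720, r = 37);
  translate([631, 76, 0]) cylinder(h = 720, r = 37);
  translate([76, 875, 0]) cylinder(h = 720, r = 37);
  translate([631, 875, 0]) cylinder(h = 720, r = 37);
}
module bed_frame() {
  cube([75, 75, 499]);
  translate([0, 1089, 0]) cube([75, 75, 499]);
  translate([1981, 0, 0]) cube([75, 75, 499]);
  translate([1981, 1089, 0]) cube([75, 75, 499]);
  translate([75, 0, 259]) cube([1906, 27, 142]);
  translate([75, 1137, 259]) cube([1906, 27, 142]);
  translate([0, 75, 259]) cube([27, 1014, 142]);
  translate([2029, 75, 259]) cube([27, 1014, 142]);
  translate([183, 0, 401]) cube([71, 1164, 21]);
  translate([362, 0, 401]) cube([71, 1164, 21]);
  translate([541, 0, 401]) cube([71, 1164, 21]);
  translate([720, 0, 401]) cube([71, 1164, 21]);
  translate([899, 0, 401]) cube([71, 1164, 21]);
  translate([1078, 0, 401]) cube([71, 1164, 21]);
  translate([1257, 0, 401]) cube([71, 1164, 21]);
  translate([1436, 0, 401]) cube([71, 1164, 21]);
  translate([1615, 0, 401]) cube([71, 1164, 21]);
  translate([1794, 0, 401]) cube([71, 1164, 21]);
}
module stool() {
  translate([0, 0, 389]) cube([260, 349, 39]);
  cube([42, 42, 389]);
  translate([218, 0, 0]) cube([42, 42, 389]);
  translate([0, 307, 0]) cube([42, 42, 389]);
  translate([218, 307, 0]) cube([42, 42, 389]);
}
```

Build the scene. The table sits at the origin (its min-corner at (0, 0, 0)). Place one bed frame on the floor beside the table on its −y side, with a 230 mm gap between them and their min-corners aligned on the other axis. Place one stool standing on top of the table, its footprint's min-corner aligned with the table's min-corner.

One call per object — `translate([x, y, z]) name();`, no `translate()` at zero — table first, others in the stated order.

table();
translate([0, -1394, 0]) bed_frame();
translate([0, 0, 756]) stool();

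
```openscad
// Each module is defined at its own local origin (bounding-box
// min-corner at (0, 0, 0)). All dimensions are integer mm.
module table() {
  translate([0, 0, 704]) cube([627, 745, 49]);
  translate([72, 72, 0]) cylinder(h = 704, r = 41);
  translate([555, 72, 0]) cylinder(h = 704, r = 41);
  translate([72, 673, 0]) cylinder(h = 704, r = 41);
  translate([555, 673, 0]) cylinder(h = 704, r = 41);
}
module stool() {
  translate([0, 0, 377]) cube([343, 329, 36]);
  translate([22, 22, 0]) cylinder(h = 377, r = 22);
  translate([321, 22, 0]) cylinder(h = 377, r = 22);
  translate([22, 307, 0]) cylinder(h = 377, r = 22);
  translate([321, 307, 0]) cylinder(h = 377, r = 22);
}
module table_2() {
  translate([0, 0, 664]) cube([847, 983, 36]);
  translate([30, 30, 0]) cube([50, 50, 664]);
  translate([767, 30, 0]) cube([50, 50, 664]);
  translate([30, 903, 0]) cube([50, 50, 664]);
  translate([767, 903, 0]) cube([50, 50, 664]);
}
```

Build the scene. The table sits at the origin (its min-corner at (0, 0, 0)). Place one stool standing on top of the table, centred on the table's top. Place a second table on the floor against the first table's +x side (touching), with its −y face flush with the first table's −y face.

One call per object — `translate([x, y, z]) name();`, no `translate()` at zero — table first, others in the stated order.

table();
translate([142, 208, 753]) stool();
translate([627, 0, 0]) table_2();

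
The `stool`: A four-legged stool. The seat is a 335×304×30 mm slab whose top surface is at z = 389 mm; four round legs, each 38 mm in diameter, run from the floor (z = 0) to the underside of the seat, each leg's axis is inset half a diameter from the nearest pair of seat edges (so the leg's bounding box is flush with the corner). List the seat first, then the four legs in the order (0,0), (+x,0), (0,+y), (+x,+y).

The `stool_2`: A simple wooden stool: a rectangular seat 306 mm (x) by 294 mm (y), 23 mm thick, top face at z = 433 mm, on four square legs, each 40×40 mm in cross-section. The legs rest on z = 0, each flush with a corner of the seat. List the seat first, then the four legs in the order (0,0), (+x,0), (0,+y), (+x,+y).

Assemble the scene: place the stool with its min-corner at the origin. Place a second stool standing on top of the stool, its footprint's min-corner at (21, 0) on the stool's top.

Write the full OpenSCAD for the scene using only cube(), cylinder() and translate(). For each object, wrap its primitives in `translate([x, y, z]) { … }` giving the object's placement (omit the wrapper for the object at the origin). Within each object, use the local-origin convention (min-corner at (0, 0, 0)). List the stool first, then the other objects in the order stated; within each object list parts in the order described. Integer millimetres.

translate([0, 0, 359]) cube([335, 304, 30]);
translate([19, 19, 0]) cylinder(h = 359, r = 19);
translate([316, 19, 0]) cylinder(h = 359, r = 19);
translate([19, 285, 0]) cylinder(h = 359, r = 19);
translate([316, 285, 0]) cylinder(h = 359, r = 19);
translate([21, 0, 389]) {
  translate([0, 0, 410]) cube([306, 294, 23]);
  cube([40, 40, 410]);
  translate([266, 0, 0]) cube([40, 40, 410]);
  translate([0, 254, 0]) cube([40, 40, 410]);
  translate([266, 254, 0]) cube([40, 40, 410]);
}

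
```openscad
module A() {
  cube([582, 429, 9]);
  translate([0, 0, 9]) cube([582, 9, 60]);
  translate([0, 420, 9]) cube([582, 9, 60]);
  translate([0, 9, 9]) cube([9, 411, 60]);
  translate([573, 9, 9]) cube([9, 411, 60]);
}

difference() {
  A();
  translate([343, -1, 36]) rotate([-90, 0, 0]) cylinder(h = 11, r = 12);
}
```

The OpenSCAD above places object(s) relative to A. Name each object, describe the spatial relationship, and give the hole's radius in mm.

The subtracted cylinder has r = 12 mm.

A is an open box. The open box has a circular hole through its front wall. The hole's radius is 12 mm.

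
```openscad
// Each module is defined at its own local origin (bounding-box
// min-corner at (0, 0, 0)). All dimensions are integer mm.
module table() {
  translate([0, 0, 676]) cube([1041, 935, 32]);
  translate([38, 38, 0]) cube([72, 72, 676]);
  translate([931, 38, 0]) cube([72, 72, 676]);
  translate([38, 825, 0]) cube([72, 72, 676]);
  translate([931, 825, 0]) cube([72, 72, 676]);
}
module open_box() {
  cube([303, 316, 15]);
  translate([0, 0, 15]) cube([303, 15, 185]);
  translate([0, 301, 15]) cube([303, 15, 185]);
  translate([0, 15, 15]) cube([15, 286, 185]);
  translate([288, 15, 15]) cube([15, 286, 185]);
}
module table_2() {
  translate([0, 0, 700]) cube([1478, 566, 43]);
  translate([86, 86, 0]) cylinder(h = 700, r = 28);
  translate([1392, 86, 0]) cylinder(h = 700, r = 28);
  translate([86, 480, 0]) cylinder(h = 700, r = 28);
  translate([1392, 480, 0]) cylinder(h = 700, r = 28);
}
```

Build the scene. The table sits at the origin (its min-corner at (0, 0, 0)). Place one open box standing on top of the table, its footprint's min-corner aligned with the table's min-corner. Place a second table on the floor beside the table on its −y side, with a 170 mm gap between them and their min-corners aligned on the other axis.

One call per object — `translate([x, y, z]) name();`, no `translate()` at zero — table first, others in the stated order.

table();
translate([0, 0, 708]) open_box();
translate([0, -736, 0]) table_2();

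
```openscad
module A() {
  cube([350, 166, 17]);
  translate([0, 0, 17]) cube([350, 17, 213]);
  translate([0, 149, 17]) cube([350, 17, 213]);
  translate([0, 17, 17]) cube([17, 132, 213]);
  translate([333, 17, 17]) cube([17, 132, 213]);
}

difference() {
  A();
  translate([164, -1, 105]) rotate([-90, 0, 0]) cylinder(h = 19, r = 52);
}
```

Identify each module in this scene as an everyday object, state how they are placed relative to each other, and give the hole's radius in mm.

A is an open box. The open box has a circular hole through its front wall. The hole's radius is 52 mm.

The subtracted cylinder has r = 52 mm.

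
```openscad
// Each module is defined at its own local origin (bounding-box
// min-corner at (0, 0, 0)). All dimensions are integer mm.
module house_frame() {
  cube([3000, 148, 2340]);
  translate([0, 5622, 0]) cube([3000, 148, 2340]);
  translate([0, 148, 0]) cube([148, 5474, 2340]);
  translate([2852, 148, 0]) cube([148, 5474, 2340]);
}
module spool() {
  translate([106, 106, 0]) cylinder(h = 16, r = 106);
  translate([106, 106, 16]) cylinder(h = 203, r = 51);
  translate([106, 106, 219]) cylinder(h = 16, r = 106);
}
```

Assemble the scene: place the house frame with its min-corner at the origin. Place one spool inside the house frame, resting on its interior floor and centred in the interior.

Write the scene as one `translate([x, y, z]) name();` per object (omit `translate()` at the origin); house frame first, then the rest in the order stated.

house_frame();
translate([1394, 2779, 0]) spool();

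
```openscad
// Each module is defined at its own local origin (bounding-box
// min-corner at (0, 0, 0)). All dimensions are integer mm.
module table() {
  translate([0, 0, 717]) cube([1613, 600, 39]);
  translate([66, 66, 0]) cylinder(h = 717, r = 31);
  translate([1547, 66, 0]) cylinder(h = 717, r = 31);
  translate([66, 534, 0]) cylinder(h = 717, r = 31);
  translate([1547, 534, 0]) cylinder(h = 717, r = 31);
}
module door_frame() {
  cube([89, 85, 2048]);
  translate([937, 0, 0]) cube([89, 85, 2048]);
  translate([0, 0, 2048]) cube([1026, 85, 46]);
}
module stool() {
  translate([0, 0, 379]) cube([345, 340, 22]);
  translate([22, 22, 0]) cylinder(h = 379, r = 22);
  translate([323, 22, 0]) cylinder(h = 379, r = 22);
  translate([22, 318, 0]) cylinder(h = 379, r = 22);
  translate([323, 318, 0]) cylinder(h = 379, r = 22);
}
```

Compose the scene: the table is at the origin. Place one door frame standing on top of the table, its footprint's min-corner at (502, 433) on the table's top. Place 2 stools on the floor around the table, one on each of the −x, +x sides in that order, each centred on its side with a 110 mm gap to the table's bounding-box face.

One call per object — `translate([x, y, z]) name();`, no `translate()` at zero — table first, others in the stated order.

table();
translate([502, 433, 756]) door_frame();
translate([-455, 130, 0]) stool();
translate([1723, 130, 0]) stool();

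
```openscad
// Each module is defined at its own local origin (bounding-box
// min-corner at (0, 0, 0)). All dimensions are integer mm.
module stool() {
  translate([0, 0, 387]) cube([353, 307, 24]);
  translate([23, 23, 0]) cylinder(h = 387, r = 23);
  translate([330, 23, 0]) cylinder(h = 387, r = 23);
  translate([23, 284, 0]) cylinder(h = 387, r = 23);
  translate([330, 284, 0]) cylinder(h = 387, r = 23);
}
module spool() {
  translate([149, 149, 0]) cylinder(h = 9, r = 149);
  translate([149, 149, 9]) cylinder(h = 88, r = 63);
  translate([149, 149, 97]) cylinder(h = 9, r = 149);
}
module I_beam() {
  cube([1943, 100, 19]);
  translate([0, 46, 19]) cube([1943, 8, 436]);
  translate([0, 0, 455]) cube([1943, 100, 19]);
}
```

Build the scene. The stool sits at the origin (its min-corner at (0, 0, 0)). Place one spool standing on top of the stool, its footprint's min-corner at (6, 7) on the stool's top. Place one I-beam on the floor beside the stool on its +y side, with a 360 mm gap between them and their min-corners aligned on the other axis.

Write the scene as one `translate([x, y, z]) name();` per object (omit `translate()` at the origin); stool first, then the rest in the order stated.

stool();
translate([6, 7, 411]) spool();
translate([0, 667, 0]) I_beam();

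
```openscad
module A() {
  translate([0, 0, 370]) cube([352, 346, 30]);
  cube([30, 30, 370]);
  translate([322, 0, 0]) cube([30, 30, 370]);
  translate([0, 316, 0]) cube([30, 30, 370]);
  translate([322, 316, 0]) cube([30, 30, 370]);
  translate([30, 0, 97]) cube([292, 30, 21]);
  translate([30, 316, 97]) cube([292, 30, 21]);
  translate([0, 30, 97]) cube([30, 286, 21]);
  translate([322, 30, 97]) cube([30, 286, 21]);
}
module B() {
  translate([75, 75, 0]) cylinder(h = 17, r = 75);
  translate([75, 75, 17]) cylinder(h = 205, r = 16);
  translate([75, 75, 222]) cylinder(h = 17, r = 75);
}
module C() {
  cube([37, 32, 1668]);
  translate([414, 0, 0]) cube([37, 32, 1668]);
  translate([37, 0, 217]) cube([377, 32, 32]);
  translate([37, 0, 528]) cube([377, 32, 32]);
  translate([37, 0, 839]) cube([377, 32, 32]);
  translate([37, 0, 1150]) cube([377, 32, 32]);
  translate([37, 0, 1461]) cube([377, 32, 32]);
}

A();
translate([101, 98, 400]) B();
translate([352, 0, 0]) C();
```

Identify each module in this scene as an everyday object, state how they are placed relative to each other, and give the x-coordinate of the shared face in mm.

The stool's +x face and the ladder's −x face are both at x = 352 mm.

A is a stool. B is a spool. C is a ladder. The spool is on top of the stool, centred. The ladder is against the stool's +x side, with their −y faces flush. The x-coordinate of the shared face is 352 mm.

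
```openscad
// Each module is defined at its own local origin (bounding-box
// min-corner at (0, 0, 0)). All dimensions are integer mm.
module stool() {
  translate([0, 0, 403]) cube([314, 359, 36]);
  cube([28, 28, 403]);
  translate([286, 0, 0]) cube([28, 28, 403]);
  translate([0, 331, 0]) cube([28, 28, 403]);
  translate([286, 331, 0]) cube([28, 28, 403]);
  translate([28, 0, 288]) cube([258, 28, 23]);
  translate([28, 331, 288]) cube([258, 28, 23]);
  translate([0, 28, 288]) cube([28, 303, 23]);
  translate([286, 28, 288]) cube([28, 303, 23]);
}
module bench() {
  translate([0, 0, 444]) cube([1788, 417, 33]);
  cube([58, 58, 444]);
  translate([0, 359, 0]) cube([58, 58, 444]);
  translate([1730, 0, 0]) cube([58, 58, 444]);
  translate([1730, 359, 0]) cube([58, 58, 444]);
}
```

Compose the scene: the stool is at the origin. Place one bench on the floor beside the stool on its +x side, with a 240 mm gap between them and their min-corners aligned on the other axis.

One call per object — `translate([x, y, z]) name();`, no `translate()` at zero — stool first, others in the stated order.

stool();
translate([554, 0, 0]) bench();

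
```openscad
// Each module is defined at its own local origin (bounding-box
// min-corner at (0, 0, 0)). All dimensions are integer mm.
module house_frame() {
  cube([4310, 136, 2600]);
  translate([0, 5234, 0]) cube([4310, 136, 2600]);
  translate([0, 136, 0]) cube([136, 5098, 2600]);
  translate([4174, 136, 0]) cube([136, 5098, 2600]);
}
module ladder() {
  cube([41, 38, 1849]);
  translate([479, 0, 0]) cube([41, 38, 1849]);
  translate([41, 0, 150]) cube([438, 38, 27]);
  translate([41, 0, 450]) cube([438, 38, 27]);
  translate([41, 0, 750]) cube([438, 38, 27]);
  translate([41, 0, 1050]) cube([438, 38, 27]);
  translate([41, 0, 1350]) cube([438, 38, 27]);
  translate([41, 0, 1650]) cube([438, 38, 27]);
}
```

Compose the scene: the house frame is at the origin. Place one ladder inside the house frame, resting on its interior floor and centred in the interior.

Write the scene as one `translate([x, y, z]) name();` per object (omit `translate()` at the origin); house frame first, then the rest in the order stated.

house_frame();
translate([1895, 2666, 0]) ladder();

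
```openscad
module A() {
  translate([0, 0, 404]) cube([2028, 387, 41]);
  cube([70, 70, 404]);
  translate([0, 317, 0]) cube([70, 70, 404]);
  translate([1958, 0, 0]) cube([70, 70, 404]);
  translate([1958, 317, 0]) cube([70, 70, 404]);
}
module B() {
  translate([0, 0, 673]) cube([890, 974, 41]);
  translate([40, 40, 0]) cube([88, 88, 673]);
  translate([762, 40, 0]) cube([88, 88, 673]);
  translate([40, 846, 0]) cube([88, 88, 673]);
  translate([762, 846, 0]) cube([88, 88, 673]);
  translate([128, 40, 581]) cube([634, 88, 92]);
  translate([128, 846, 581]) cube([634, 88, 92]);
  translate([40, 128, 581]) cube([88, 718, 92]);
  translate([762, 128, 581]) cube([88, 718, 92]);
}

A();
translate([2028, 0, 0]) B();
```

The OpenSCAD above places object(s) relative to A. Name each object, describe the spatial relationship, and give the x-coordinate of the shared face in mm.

The bench's +x face and the table's −x face are both at x = 2028 mm.

A is a bench. B is a table. The table is against the bench's +x side, with their −y faces flush. The x-coordinate of the shared face is 2028 mm.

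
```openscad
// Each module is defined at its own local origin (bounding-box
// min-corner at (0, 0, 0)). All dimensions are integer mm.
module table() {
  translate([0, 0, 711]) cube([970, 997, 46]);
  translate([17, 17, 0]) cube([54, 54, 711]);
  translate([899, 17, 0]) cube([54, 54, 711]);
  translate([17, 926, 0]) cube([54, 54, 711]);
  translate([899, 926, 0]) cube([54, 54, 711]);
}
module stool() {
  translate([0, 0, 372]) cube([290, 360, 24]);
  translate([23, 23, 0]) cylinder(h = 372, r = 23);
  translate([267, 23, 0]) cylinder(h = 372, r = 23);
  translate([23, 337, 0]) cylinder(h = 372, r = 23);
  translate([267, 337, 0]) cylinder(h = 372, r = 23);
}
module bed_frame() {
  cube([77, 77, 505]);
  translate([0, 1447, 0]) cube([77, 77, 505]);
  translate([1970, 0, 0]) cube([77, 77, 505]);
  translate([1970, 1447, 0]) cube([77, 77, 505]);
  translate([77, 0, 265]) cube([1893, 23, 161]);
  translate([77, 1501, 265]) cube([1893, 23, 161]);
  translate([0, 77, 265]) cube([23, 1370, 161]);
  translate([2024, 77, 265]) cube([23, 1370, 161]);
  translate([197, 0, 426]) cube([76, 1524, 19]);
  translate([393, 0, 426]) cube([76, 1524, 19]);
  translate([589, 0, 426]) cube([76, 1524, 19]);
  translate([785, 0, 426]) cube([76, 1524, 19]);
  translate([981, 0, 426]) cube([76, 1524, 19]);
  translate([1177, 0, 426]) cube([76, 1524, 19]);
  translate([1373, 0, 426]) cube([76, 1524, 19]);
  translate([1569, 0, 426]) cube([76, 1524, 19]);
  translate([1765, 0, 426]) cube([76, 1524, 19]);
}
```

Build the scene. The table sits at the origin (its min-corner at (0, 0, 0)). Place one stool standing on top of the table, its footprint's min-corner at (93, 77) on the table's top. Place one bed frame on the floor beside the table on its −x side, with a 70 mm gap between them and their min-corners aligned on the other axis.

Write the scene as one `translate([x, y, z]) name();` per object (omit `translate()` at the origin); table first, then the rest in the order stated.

table();
translate([93, 77, 757]) stool();
translate([-2117, 0, 0]) bed_frame();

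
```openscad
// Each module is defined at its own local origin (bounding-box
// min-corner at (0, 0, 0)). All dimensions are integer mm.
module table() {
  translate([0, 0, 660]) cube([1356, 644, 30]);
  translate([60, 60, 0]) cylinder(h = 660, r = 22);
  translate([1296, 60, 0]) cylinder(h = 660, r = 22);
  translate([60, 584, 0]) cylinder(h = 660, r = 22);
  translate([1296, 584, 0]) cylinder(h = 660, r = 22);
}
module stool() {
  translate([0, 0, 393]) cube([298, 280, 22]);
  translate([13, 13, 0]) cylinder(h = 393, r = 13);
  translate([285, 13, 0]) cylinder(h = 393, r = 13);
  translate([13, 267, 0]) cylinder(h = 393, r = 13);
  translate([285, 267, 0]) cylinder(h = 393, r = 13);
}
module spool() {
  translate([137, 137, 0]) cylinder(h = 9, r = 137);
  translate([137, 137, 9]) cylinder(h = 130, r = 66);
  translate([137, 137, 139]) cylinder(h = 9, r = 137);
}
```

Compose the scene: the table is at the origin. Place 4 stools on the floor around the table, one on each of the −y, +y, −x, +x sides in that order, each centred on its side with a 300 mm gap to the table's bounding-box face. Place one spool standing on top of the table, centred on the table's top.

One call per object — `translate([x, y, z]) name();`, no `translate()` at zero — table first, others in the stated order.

table();
translate([529, -580, 0]) stool();
translate([529, 944, 0]) stool();
translate([-598, 182, 0]) stool();
translate([1656, 182, 0]) stool();
translate([541, 185, 690]) spool();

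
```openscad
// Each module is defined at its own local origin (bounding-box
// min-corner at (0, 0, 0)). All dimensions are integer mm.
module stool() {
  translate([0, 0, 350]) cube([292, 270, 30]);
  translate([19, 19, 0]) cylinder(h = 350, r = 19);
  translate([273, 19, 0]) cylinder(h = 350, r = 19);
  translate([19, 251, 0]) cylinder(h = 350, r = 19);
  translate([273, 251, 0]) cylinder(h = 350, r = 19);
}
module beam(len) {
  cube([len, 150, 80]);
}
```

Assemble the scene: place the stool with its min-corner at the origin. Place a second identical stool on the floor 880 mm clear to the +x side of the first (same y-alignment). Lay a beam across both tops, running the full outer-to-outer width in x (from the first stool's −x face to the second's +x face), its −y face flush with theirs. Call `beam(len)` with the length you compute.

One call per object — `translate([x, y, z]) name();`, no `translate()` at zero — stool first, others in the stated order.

stool();
translate([1172, 0, 0]) stool();
translate([0, 0, 380]) beam(1464);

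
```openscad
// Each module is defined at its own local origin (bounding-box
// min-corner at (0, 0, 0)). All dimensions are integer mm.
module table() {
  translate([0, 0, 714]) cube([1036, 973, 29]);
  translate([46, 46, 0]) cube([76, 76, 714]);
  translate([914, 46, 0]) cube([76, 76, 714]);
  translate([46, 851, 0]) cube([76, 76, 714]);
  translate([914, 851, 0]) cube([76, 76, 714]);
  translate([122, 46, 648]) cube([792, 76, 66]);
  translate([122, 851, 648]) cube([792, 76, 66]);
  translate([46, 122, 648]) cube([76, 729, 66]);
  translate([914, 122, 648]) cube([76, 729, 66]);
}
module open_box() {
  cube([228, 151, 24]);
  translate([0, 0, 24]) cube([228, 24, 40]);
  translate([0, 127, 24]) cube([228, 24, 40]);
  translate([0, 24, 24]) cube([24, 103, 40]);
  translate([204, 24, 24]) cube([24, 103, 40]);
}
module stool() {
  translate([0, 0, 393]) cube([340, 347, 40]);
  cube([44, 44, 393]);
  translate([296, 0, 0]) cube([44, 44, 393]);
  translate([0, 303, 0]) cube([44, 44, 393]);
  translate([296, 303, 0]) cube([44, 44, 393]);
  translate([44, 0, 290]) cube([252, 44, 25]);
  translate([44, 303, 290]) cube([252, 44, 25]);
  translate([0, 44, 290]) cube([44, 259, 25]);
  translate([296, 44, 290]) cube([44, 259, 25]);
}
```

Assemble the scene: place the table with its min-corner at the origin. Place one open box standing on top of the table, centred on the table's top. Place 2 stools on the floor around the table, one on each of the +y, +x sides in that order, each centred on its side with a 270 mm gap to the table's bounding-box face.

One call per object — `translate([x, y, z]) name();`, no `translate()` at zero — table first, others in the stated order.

table();
translate([404, 411, 743]) open_box();
translate([348, 1243, 0]) stool();
translate([1306, 313, 0]) stool();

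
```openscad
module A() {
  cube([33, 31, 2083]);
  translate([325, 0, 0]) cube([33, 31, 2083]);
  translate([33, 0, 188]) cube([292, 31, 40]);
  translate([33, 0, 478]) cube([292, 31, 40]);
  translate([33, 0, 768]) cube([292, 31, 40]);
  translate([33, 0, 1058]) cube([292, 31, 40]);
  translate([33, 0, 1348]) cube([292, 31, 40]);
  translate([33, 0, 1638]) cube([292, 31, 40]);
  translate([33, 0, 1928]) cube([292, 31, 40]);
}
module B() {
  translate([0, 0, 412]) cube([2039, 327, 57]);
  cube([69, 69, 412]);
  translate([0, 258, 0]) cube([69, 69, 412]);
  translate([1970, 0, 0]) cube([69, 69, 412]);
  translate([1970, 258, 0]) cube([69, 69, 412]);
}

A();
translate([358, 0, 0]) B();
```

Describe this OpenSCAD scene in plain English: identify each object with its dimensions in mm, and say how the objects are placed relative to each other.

A is a wooden ladder with two side rails of 33×31 mm section and 2083 mm height, set 358 mm apart overall. Between them run 7 rectangular rungs (31 mm deep, 40 mm thick), front faces flush with the rails' −y face. The bottom of the first rung is 188 mm above the floor and each subsequent rung is 290 mm higher than the one below.

B is a long wooden bench with a 2039 mm (x) × 327 mm (y) seat, 57 mm thick, its top surface 469 mm above the floor. Four 69 mm square legs at the seat corners, flush with the edges, run from z = 0 to the seat underside.

The bench is against the ladder's +x side, with their −y faces flush.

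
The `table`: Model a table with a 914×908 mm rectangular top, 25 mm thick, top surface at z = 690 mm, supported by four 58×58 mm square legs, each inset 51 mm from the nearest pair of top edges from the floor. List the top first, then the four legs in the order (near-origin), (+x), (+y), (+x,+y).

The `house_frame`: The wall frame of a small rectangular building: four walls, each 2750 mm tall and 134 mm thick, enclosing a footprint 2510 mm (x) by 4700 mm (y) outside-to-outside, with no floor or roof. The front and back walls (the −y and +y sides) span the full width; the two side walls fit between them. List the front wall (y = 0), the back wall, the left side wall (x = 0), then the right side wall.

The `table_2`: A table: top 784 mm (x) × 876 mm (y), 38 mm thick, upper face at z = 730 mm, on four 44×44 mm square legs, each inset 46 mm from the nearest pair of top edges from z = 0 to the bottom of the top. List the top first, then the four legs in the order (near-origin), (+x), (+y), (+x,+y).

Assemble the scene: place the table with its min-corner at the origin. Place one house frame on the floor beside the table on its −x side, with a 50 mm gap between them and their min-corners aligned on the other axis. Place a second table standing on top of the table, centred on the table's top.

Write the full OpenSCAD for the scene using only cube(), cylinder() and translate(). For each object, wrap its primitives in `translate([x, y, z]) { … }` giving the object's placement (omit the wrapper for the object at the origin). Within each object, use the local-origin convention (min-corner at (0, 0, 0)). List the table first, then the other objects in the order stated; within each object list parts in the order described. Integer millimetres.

translate([0, 0, 665]) cube([914, 908, 25]);
translate([51, 51, 0]) cube([58, 58, 665]);
translate([805, 51, 0]) cube([58, 58, 665]);
translate([51, 799, 0]) cube([58, 58, 665]);
translate([805, 799, 0]) cube([58, 58, 665]);
translate([-2560, 0, 0]) {
  cube([2510, 134, 2750]);
  translate([0, 4566, 0]) cube([2510, 134, 2750]);
  translate([0, 134, 0]) cube([134, 4432, 2750]);
  translate([2376, 134, 0]) cube([134, 4432, 2750]);
}
translate([65, 16, 690]) {
  translate([0, 0, 692]) cube([784, 876, 38]);
  translate([46, 46, 0]) cube([44, 44, 692]);
  translate([694, 46, 0]) cube([44, 44, 692]);
  translate([46, 786, 0]) cube([44, 44, 692]);
  translate([694, 786, 0]) cube([44, 44, 692]);
}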